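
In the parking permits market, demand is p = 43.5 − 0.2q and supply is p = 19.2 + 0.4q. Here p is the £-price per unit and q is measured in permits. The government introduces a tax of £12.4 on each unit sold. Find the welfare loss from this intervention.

£128.13

Competitive equilibrium: 43.5 − 0.2q = 19.2 + 0.4q → q* = 40.5, p* = 35.4.
With the tax, the buyer price exceeds the seller price by 12.4: (43.5 − 0.2q) − (19.2 + 0.4q) = 12.4 → q' = 19.8333.
Δq = 40.5 − 19.8333 = 20.6667; the wedge equals the tax, 12.4.
Welfare loss = ½ × 20.6667 × 12.4 = £128.13.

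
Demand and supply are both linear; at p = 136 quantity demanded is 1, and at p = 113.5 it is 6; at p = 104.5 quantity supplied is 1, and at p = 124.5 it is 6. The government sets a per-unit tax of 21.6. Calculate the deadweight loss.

27.44

Demand slope = (113.5 − 136)/(6 − 1) = −4.5, so p = 140.5 − 4.5q.
Supply slope = (124.5 − 104.5)/(6 − 1) = 4, so p = 100.5 + 4q.
Competitive equilibrium: 140.5 − 4.5q = 100.5 + 4q → q* = 4.7059, p* = 119.3235.
With the tax, the buyer price exceeds the seller price by 21.6: (140.5 − 4.5q) − (100.5 + 4q) = 21.6 → q' = 2.1647.
Δq = 4.7059 − 2.1647 = 2.5412; the wedge equals the tax, 21.6.
DWL = ½ × 2.5412 × 21.6 = 27.44.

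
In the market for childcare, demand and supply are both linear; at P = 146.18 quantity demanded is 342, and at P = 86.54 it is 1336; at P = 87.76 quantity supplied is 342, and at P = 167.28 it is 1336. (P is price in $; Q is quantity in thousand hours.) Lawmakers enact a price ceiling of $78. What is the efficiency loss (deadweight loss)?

$20358.04 thousand

Demand slope = (86.54 − 146.18)/(1336 − 342) = −0.06, so P = 166.7 − 0.06Q.
Supply slope = (167.28 − 87.76)/(1336 − 342) = 0.08, so P = 60.4 + 0.08Q.
Competitive equilibrium: 166.7 − 0.06Q = 60.4 + 0.08Q → Q* = 759.2857, P* = 121.1429.
At the ceiling P = 78, quantity supplied = (78 − 60.4)/0.08 = 220.
Willingness to pay at Q' = 220: 166.7 − 0.06·220 = 153.5.
ΔQ = 759.2857 − 220 = 539.2857; wedge = 153.5 − 78 = 75.5.
Welfare loss = ½ × 539.2857 × 75.5 = $20358.04 thousand.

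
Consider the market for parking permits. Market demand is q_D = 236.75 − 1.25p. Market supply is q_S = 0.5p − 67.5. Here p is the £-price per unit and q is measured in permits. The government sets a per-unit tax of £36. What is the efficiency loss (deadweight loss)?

In inverse form: demand p = 189.4 − 0.8q, supply p = 135 + 2q.
Competitive equilibrium: 189.4 − 0.8q = 135 + 2q → q* = 19.4286, p* = 173.8571.
With the tax, the buyer price exceeds the seller price by 36: (189.4 − 0.8q) − (135 + 2q) = 36 → q' = 6.5714.
Δq = 19.4286 − 6.5714 = 12.8572; the wedge equals the tax, 36.
The triangle = ½ × 12.8572 × 36 = £231.43.

£231.43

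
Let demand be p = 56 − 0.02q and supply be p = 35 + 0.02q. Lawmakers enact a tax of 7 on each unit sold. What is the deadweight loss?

612.50

Competitive equilibrium: 56 − 0.02q = 35 + 0.02q → q* = 525, p* = 45.5.
With the tax, the buyer price exceeds the seller price by 7: (56 − 0.02q) − (35 + 0.02q) = 7 → q' = 350.
Δq = 525 − 350 = 175; the wedge equals the tax, 7.
Deadweight loss = ½ × 175 × 7 = 612.50.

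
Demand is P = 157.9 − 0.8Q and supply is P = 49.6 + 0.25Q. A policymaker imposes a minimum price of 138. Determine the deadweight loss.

Competitive equilibrium: 157.9 − 0.8Q = 49.6 + 0.25Q → Q* = 103.14286, P* = 75.38571.
At the floor P = 138, quantity demanded = (157.9 − 138)/0.8 = 24.875.
Sellers' marginal cost at Q' = 24.875: 49.6 + 0.25·24.875 = 55.81875.
ΔQ = 103.14286 − 24.875 = 78.26786; wedge = 138 − 55.81875 = 82.18125.
The triangle = ½ × 78.26786 × 82.18125 = 3216.08.

3216.08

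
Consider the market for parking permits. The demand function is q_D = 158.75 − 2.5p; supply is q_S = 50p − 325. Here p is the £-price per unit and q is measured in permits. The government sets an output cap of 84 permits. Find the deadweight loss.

£561.62

In inverse form: demand p = 63.5 − 0.4q, supply p = 6.5 + 0.02q.
Competitive equilibrium: 63.5 − 0.4q = 6.5 + 0.02q → q* = 135.7143, p* = 9.2143.
At q = 84: demand price = 63.5 − 0.4·84 = 29.9; supply price = 6.5 + 0.02·84 = 8.18.
Δq = 135.7143 − 84 = 51.7143; wedge = 29.9 − 8.18 = 21.72.
The triangle = ½ × 51.7143 × 21.72 = £561.62.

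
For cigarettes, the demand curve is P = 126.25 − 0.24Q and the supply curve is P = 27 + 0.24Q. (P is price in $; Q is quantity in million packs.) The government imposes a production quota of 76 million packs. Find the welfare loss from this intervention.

Competitive equilibrium: 126.25 − 0.24Q = 27 + 0.24Q → Q* = 206.7708, P* = 76.625.
At Q = 76: demand price = 126.25 − 0.24·76 = 108.01; supply price = 27 + 0.24·76 = 45.24.
ΔQ = 206.7708 − 76 = 130.7708; wedge = 108.01 − 45.24 = 62.77.
Deadweight loss = ½ × 130.7708 × 62.77 = $4104.24 million.

$4104.24 million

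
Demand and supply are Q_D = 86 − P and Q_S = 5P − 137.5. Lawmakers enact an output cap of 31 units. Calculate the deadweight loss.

In inverse form: demand P = 86 − Q, supply P = 27.5 + 0.2Q.
Competitive equilibrium: 86 − Q = 27.5 + 0.2Q → Q* = 48.75, P* = 37.25.
At Q = 31: demand price = 86 − 1·31 = 55; supply price = 27.5 + 0.2·31 = 33.7.
ΔQ = 48.75 − 31 = 17.75; wedge = 55 − 33.7 = 21.3.
Welfare loss = ½ × 17.75 × 21.3 = 189.04.

189.04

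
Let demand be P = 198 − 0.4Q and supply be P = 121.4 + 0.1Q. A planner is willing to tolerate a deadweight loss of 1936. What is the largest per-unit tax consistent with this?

Competitive equilibrium: 198 − 0.4Q = 121.4 + 0.1Q → Q* = 153.2, P* = 136.72.
A tax t gives ΔQ = t/0.5 and wedge t, so DWL = t²/1.
t²/1 = 1936 → t² = 1936 → t = 44.

44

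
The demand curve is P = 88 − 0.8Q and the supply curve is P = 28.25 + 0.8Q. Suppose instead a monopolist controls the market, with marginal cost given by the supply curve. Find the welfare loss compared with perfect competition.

123.96

Competitive equilibrium: 88 − 0.8Q = 28.25 + 0.8Q → Q* = 37.3438, P* = 58.125.
Marginal revenue: MR = 88 − 1.6Q. Set MR = MC: 88 − 1.6Q = 28.25 + 0.8Q → Q_m = 24.8958.
Price P_m = 88 − 0.8·24.8958 = 68.0834; MC(Q_m) = 28.25 + 0.8·24.8958 = 48.1666.
Competitive Q* = 37.3438, so ΔQ = 12.448; wedge = 68.0834 − 48.1666 = 19.9168.
Deadweight loss = ½ × 12.448 × 19.9168 = 123.96.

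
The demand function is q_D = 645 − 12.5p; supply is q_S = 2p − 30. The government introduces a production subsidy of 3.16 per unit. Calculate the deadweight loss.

8.61

In inverse form: demand p = 51.6 − 0.08q, supply p = 15 + 0.5q.
Competitive equilibrium: 51.6 − 0.08q = 15 + 0.5q → q* = 63.1034, p* = 46.5517.
The subsidy lowers effective supply by 3.16: p = 11.84 + 0.5q.
New quantity: 51.6 − 0.08q = 11.84 + 0.5q → q' = 68.5517.
Overproduction Δq = 68.5517 − 63.1034 = 5.4483; wedge = subsidy = 3.16.
The triangle = ½ × 5.4483 × 3.16 = 8.61.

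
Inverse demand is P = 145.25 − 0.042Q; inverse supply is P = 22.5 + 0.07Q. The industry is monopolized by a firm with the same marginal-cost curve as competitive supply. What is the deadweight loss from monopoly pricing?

5003.25

Competitive equilibrium: 145.25 − 0.042Q = 22.5 + 0.07Q → Q* = 1095.98214, P* = 99.21875.
Marginal revenue: MR = 145.25 − 0.084Q. Set MR = MC: 145.25 − 0.084Q = 22.5 + 0.07Q → Q_m = 797.07792.
Price P_m = 145.25 − 0.042·797.07792 = 111.77273; MC(Q_m) = 22.5 + 0.07·797.07792 = 78.29545.
Competitive Q* = 1095.98214, so ΔQ = 298.90422; wedge = 111.77273 − 78.29545 = 33.47728.
Deadweight loss = ½ × 298.90422 × 33.47728 = 5003.25.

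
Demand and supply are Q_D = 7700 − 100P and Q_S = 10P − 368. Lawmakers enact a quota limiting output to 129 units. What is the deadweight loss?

In inverse form: demand P = 77 − 0.01Q, supply P = 36.8 + 0.1Q.
Competitive equilibrium: 77 − 0.01Q = 36.8 + 0.1Q → Q* = 365.4545, P* = 73.3455.
At Q = 129: demand price = 77 − 0.01·129 = 75.71; supply price = 36.8 + 0.1·129 = 49.7.
ΔQ = 365.4545 − 129 = 236.4545; wedge = 75.71 − 49.7 = 26.01.
The triangle = ½ × 236.4545 × 26.01 = 3075.09.

3075.09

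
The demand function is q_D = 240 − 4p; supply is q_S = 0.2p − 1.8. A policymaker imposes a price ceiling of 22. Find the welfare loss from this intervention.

132.86

In inverse form: demand p = 60 − 0.25q, supply p = 9 + 5q.
Competitive equilibrium: 60 − 0.25q = 9 + 5q → q* = 9.7143, p* = 57.5714.
At the ceiling p = 22, quantity supplied = (22 − 9)/5 = 2.6.
Willingness to pay at q' = 2.6: 60 − 0.25·2.6 = 59.35.
Δq = 9.7143 − 2.6 = 7.1143; wedge = 59.35 − 22 = 37.35.
The triangle = ½ × 7.1143 × 37.35 = 132.86.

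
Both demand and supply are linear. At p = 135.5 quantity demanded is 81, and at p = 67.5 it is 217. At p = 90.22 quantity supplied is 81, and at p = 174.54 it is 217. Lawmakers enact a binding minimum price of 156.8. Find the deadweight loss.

3860.50

Demand slope = (67.5 − 135.5)/(217 − 81) = −0.5, so p = 176 − 0.5q.
Supply slope = (174.54 − 90.22)/(217 − 81) = 0.62, so p = 40 + 0.62q.
Competitive equilibrium: 176 − 0.5q = 40 + 0.62q → q* = 121.4286, p* = 115.2857.
At the floor p = 156.8, quantity demanded = (176 − 156.8)/0.5 = 38.4.
Sellers' marginal cost at q' = 38.4: 40 + 0.62·38.4 = 63.808.
Δq = 121.4286 − 38.4 = 83.0286; wedge = 156.8 − 63.808 = 92.992.
The triangle = ½ × 83.0286 × 92.992 = 3860.50.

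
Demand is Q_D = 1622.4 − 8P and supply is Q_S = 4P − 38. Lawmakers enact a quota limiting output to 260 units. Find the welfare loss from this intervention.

12236.85

In inverse form: demand P = 202.8 − 0.125Q, supply P = 9.5 + 0.25Q.
Competitive equilibrium: 202.8 − 0.125Q = 9.5 + 0.25Q → Q* = 515.4667, P* = 138.3667.
At Q = 260: demand price = 202.8 − 0.125·260 = 170.3; supply price = 9.5 + 0.25·260 = 74.5.
ΔQ = 515.4667 − 260 = 255.4667; wedge = 170.3 − 74.5 = 95.8.
DWL = ½ × 255.4667 × 95.8 = 12236.85.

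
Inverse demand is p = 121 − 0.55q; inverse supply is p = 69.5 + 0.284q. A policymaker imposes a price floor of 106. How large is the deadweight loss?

495.70

Competitive equilibrium: 121 − 0.55q = 69.5 + 0.284q → q* = 61.7506, p* = 87.0372.
At the floor p = 106, quantity demanded = (121 − 106)/0.55 = 27.2727.
Sellers' marginal cost at q' = 27.2727: 69.5 + 0.284·27.2727 = 77.2454.
Δq = 61.7506 − 27.2727 = 34.4779; wedge = 106 − 77.2454 = 28.7546.
Welfare loss = ½ × 34.4779 × 28.7546 = 495.70.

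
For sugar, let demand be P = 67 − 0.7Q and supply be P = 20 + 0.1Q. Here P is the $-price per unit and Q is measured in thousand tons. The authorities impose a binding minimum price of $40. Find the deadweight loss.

Competitive equilibrium: 67 − 0.7Q = 20 + 0.1Q → Q* = 58.75, P* = 25.875.
At the floor P = 40, quantity demanded = (67 − 40)/0.7 = 38.5714.
Sellers' marginal cost at Q' = 38.5714: 20 + 0.1·38.5714 = 23.8571.
ΔQ = 58.75 − 38.5714 = 20.1786; wedge = 40 − 23.8571 = 16.1429.
The triangle = ½ × 20.1786 × 16.1429 = $162.87 thousand.

$162.87 thousand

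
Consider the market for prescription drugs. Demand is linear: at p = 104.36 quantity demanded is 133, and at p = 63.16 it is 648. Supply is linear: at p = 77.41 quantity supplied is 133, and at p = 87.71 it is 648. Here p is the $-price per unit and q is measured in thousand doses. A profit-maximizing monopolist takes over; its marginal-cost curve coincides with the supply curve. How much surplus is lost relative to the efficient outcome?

$1600.06 thousand

Demand slope = (63.16 − 104.36)/(648 − 133) = −0.08, so p = 115 − 0.08q.
Supply slope = (87.71 − 77.41)/(648 − 133) = 0.02, so p = 74.75 + 0.02q.
Competitive equilibrium: 115 − 0.08q = 74.75 + 0.02q → q* = 402.5, p* = 82.8.
Marginal revenue: MR = 115 − 0.16q. Set MR = MC: 115 − 0.16q = 74.75 + 0.02q → q_m = 223.6111.
Price p_m = 115 − 0.08·223.6111 = 97.1111; MC(q_m) = 74.75 + 0.02·223.6111 = 79.2222.
Competitive q* = 402.5, so Δq = 178.8889; wedge = 97.1111 − 79.2222 = 17.8889.
The triangle = ½ × 178.8889 × 17.8889 = $1600.06 thousand.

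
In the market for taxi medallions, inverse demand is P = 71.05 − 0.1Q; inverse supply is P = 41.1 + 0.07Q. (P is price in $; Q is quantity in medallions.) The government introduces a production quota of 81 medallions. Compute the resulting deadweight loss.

Competitive equilibrium: 71.05 − 0.1Q = 41.1 + 0.07Q → Q* = 176.1765, P* = 53.4324.
At Q = 81: demand price = 71.05 − 0.1·81 = 62.95; supply price = 41.1 + 0.07·81 = 46.77.
ΔQ = 176.1765 − 81 = 95.1765; wedge = 62.95 − 46.77 = 16.18.
DWL = ½ × 95.1765 × 16.18 = $769.98.

$769.98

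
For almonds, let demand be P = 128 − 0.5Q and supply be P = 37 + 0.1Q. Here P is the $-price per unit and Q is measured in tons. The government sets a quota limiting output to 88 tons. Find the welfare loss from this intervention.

$1216.03

Competitive equilibrium: 128 − 0.5Q = 37 + 0.1Q → Q* = 151.6667, P* = 52.1667.
At Q = 88: demand price = 128 − 0.5·88 = 84; supply price = 37 + 0.1·88 = 45.8.
ΔQ = 151.6667 − 88 = 63.6667; wedge = 84 − 45.8 = 38.2.
Welfare loss = ½ × 63.6667 × 38.2 = $1216.03.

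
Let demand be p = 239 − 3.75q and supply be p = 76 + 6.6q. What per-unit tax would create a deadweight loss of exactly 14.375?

17.25

Competitive equilibrium: 239 − 3.75q = 76 + 6.6q → q* = 15.7488, p* = 179.942.
A tax t gives Δq = t/10.35 and wedge t, so DWL = t²/20.7.
t²/20.7 = 14.375 → t² = 297.5625 → t = 17.25.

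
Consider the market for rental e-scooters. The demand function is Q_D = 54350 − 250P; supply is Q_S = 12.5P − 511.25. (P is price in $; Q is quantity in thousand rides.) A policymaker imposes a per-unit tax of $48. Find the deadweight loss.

$13714.29 thousand

In inverse form: demand P = 217.4 − 0.004Q, supply P = 40.9 + 0.08Q.
Competitive equilibrium: 217.4 − 0.004Q = 40.9 + 0.08Q → Q* = 2101.1905, P* = 208.9952.
With the tax, the buyer price exceeds the seller price by 48: (217.4 − 0.004Q) − (40.9 + 0.08Q) = 48 → Q' = 1529.7619.
ΔQ = 2101.1905 − 1529.7619 = 571.4286; the wedge equals the tax, 48.
Deadweight loss = ½ × 571.4286 × 48 = $13714.29 thousand.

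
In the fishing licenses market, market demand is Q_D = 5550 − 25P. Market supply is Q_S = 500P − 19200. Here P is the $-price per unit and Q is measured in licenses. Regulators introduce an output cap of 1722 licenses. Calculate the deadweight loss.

In inverse form: demand P = 222 − 0.04Q, supply P = 38.4 + 0.002Q.
Competitive equilibrium: 222 − 0.04Q = 38.4 + 0.002Q → Q* = 4371.4286, P* = 47.1429.
At Q = 1722: demand price = 222 − 0.04·1722 = 153.12; supply price = 38.4 + 0.002·1722 = 41.844.
ΔQ = 4371.4286 − 1722 = 2649.4286; wedge = 153.12 − 41.844 = 111.276.
DWL = ½ × 2649.4286 × 111.276 = $147408.91.

$147408.91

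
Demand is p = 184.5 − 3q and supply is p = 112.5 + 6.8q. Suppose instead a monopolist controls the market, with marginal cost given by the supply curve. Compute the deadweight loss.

14.53

Competitive equilibrium: 184.5 − 3q = 112.5 + 6.8q → q* = 7.3469, p* = 162.4592.
Marginal revenue: MR = 184.5 − 6q. Set MR = MC: 184.5 − 6q = 112.5 + 6.8q → q_m = 5.625.
Price p_m = 184.5 − 3·5.625 = 167.625; MC(q_m) = 112.5 + 6.8·5.625 = 150.75.
Competitive q* = 7.3469, so Δq = 1.7219; wedge = 167.625 − 150.75 = 16.875.
Deadweight loss = ½ × 1.7219 × 16.875 = 14.53.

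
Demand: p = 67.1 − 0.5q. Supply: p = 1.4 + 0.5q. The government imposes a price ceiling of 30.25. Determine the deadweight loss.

Competitive equilibrium: 67.1 − 0.5q = 1.4 + 0.5q → q* = 65.7, p* = 34.25.
At the ceiling p = 30.25, quantity supplied = (30.25 − 1.4)/0.5 = 57.7.
Willingness to pay at q' = 57.7: 67.1 − 0.5·57.7 = 38.25.
Δq = 65.7 − 57.7 = 8; wedge = 38.25 − 30.25 = 8.
Deadweight loss = ½ × 8 × 8 = 32.

32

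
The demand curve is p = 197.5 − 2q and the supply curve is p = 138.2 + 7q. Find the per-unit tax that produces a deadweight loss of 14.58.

16.2

Competitive equilibrium: 197.5 − 2q = 138.2 + 7q → q* = 6.5889, p* = 184.3222.
A tax t gives Δq = t/9 and wedge t, so DWL = t²/18.
t²/18 = 14.58 → t² = 262.44 → t = 16.2.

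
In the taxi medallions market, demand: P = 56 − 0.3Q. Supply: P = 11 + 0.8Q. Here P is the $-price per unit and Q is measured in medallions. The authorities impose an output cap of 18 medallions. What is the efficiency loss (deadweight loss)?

Competitive equilibrium: 56 − 0.3Q = 11 + 0.8Q → Q* = 40.9091, P* = 43.7273.
At Q = 18: demand price = 56 − 0.3·18 = 50.6; supply price = 11 + 0.8·18 = 25.4.
ΔQ = 40.9091 − 18 = 22.9091; wedge = 50.6 − 25.4 = 25.2.
The triangle = ½ × 22.9091 × 25.2 = $288.65.

$288.65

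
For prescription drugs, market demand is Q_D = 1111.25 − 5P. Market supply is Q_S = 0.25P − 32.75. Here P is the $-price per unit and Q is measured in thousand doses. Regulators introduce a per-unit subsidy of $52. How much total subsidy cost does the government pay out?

In inverse form: demand P = 222.25 − 0.2Q, supply P = 131 + 4Q.
Competitive equilibrium: 222.25 − 0.2Q = 131 + 4Q → Q* = 21.7262, P* = 217.9048.
The subsidy lowers effective supply by 52: P = 79 + 4Q.
New quantity: 222.25 − 0.2Q = 79 + 4Q → Q' = 34.1071.
Total subsidy cost = 52 × 34.1071 = $1773.57 thousand.

$1773.57 thousand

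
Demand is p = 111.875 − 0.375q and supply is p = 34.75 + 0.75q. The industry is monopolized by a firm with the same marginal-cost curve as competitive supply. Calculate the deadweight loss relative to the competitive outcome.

165.23

Competitive equilibrium: 111.875 − 0.375q = 34.75 + 0.75q → q* = 68.5556, p* = 86.1667.
Marginal revenue: MR = 111.875 − 0.75q. Set MR = MC: 111.875 − 0.75q = 34.75 + 0.75q → q_m = 51.4167.
Price p_m = 111.875 − 0.375·51.4167 = 92.5937; MC(q_m) = 34.75 + 0.75·51.4167 = 73.3125.
Competitive q* = 68.5556, so Δq = 17.1389; wedge = 92.5937 − 73.3125 = 19.2812.
The triangle = ½ × 17.1389 × 19.2812 = 165.23.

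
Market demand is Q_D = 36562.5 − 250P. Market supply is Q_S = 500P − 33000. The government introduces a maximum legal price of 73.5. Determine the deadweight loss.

277921.875

In inverse form: demand P = 146.25 − 0.004Q, supply P = 66 + 0.002Q.
Competitive equilibrium: 146.25 − 0.004Q = 66 + 0.002Q → Q* = 13375, P* = 92.75.
At the ceiling P = 73.5, quantity supplied = (73.5 − 66)/0.002 = 3750.
Willingness to pay at Q' = 3750: 146.25 − 0.004·3750 = 131.25.
ΔQ = 13375 − 3750 = 9625; wedge = 131.25 − 73.5 = 57.75.
The triangle = ½ × 9625 × 57.75 = 277921.875.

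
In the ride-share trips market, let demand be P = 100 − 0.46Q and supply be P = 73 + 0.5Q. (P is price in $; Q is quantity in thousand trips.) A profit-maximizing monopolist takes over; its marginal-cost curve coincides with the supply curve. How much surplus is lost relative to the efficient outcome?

Competitive equilibrium: 100 − 0.46Q = 73 + 0.5Q → Q* = 28.125, P* = 87.0625.
Marginal revenue: MR = 100 − 0.92Q. Set MR = MC: 100 − 0.92Q = 73 + 0.5Q → Q_m = 19.0141.
Price P_m = 100 − 0.46·19.0141 = 91.2535; MC(Q_m) = 73 + 0.5·19.0141 = 82.5071.
Competitive Q* = 28.125, so ΔQ = 9.1109; wedge = 91.2535 − 82.5071 = 8.7464.
Welfare loss = ½ × 9.1109 × 8.7464 = $39.84 thousand.

$39.84 thousand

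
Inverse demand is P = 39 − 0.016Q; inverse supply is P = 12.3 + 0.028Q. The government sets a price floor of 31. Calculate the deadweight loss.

251.02

Competitive equilibrium: 39 − 0.016Q = 12.3 + 0.028Q → Q* = 606.8182, P* = 29.2909.
At the floor P = 31, quantity demanded = (39 − 31)/0.016 = 500.
Sellers' marginal cost at Q' = 500: 12.3 + 0.028·500 = 26.3.
ΔQ = 606.8182 − 500 = 106.8182; wedge = 31 − 26.3 = 4.7.
Welfare loss = ½ × 106.8182 × 4.7 = 251.02.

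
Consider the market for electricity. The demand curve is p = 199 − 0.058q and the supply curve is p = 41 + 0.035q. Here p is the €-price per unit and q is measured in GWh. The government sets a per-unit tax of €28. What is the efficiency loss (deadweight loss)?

€4215.05

Competitive equilibrium: 199 − 0.058q = 41 + 0.035q → q* = 1698.9247, p* = 100.4624.
With the tax, the buyer price exceeds the seller price by 28: (199 − 0.058q) − (41 + 0.035q) = 28 → q' = 1397.8495.
Δq = 1698.9247 − 1397.8495 = 301.0752; the wedge equals the tax, 28.
DWL = ½ × 301.0752 × 28 = €4215.05.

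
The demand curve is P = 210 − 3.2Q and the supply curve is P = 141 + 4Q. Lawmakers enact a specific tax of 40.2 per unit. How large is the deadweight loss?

Competitive equilibrium: 210 − 3.2Q = 141 + 4Q → Q* = 9.58333, P* = 179.33333.
With the tax, the buyer price exceeds the seller price by 40.2: (210 − 3.2Q) − (141 + 4Q) = 40.2 → Q' = 4.
ΔQ = 9.58333 − 4 = 5.58333; the wedge equals the tax, 40.2.
DWL = ½ × 5.58333 × 40.2 = 112.225.

112.225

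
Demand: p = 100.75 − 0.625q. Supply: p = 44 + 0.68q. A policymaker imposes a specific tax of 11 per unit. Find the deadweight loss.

Competitive equilibrium: 100.75 − 0.625q = 44 + 0.68q → q* = 43.4866, p* = 73.5709.
With the tax, the buyer price exceeds the seller price by 11: (100.75 − 0.625q) − (44 + 0.68q) = 11 → q' = 35.0575.
Δq = 43.4866 − 35.0575 = 8.4291; the wedge equals the tax, 11.
Welfare loss = ½ × 8.4291 × 11 = 46.36.

46.36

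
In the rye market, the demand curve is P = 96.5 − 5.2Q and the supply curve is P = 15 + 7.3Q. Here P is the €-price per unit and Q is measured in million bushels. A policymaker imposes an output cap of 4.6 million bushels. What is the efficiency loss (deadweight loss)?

Competitive equilibrium: 96.5 − 5.2Q = 15 + 7.3Q → Q* = 6.52, P* = 62.596.
At Q = 4.6: demand price = 96.5 − 5.2·4.6 = 72.58; supply price = 15 + 7.3·4.6 = 48.58.
ΔQ = 6.52 − 4.6 = 1.92; wedge = 72.58 − 48.58 = 24.
Deadweight loss = ½ × 1.92 × 24 = €23.04 million.

€23.04 million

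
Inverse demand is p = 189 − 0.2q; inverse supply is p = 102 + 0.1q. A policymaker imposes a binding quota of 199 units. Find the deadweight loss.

1242.15

Competitive equilibrium: 189 − 0.2q = 102 + 0.1q → q* = 290, p* = 131.
At q = 199: demand price = 189 − 0.2·199 = 149.2; supply price = 102 + 0.1·199 = 121.9.
Δq = 290 − 199 = 91; wedge = 149.2 − 121.9 = 27.3.
Welfare loss = ½ × 91 × 27.3 = 1242.15.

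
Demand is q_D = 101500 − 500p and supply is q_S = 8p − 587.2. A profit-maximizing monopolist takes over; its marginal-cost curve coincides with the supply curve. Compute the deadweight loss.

In inverse form: demand p = 203 − 0.002q, supply p = 73.4 + 0.125q.
Competitive equilibrium: 203 − 0.002q = 73.4 + 0.125q → q* = 1020.4724, p* = 200.9591.
Marginal revenue: MR = 203 − 0.004q. Set MR = MC: 203 − 0.004q = 73.4 + 0.125q → q_m = 1004.6512.
Price p_m = 203 − 0.002·1004.6512 = 200.9907; MC(q_m) = 73.4 + 0.125·1004.6512 = 198.9814.
Competitive q* = 1020.4724, so Δq = 15.8212; wedge = 200.9907 − 198.9814 = 2.0093.
DWL = ½ × 15.8212 × 2.0093 = 15.89.

15.89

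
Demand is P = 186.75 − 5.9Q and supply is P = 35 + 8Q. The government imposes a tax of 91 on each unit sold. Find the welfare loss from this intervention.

Competitive equilibrium: 186.75 − 5.9Q = 35 + 8Q → Q* = 10.9173, P* = 122.3381.
With the tax, the buyer price exceeds the seller price by 91: (186.75 − 5.9Q) − (35 + 8Q) = 91 → Q' = 4.3705.
ΔQ = 10.9173 − 4.3705 = 6.5468; the wedge equals the tax, 91.
Welfare loss = ½ × 6.5468 × 91 = 297.88.

297.88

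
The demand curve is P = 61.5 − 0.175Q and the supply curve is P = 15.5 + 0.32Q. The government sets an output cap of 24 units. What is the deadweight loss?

Competitive equilibrium: 61.5 − 0.175Q = 15.5 + 0.32Q → Q* = 92.9293, P* = 45.2374.
At Q = 24: demand price = 61.5 − 0.175·24 = 57.3; supply price = 15.5 + 0.32·24 = 23.18.
ΔQ = 92.9293 − 24 = 68.9293; wedge = 57.3 − 23.18 = 34.12.
DWL = ½ × 68.9293 × 34.12 = 1175.93.

1175.93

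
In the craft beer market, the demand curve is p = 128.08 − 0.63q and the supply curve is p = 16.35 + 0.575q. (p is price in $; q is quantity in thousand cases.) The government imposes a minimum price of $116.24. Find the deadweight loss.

$3292.90 thousand

Competitive equilibrium: 128.08 − 0.63q = 16.35 + 0.575q → q* = 92.722, p* = 69.6651.
At the floor p = 116.24, quantity demanded = (128.08 − 116.24)/0.63 = 18.7937.
Sellers' marginal cost at q' = 18.7937: 16.35 + 0.575·18.7937 = 27.1564.
Δq = 92.722 − 18.7937 = 73.9283; wedge = 116.24 − 27.1564 = 89.0836.
DWL = ½ × 73.9283 × 89.0836 = $3292.90 thousand.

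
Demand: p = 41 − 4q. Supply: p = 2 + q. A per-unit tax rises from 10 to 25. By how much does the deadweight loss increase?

52.50

Competitive equilibrium: 41 − 4q = 2 + q → q* = 7.8, p* = 9.8.
For a per-unit tax t: Δq = t/5, so DWL = ½·t·(t/5) = t²/10.
At t = 10: DWL = 10. At t = 25: DWL = 62.5.
Increase = 62.5 − 10 = 52.50.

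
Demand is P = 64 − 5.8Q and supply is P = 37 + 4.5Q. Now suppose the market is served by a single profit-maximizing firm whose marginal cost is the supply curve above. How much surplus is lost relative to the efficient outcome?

4.59

Competitive equilibrium: 64 − 5.8Q = 37 + 4.5Q → Q* = 2.6214, P* = 48.7961.
Marginal revenue: MR = 64 − 11.6Q. Set MR = MC: 64 − 11.6Q = 37 + 4.5Q → Q_m = 1.677.
Price P_m = 64 − 5.8·1.677 = 54.2734; MC(Q_m) = 37 + 4.5·1.677 = 44.5465.
Competitive Q* = 2.6214, so ΔQ = 0.9444; wedge = 54.2734 − 44.5465 = 9.7269.
Deadweight loss = ½ × 0.9444 × 9.7269 = 4.59.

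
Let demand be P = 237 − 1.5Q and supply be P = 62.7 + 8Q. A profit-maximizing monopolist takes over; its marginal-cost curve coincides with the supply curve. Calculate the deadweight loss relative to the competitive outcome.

Competitive equilibrium: 237 − 1.5Q = 62.7 + 8Q → Q* = 18.3474, P* = 209.4789.
Marginal revenue: MR = 237 − 3Q. Set MR = MC: 237 − 3Q = 62.7 + 8Q → Q_m = 15.8455.
Price P_m = 237 − 1.5·15.8455 = 213.2318; MC(Q_m) = 62.7 + 8·15.8455 = 189.464.
Competitive Q* = 18.3474, so ΔQ = 2.5019; wedge = 213.2318 − 189.464 = 23.7678.
Welfare loss = ½ × 2.5019 × 23.7678 = 29.73.

29.73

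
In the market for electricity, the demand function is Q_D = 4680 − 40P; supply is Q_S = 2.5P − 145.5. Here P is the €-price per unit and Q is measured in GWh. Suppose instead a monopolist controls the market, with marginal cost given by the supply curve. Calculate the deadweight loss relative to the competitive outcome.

In inverse form: demand P = 117 − 0.025Q, supply P = 58.2 + 0.4Q.
Competitive equilibrium: 117 − 0.025Q = 58.2 + 0.4Q → Q* = 138.3529, P* = 113.5412.
Marginal revenue: MR = 117 − 0.05Q. Set MR = MC: 117 − 0.05Q = 58.2 + 0.4Q → Q_m = 130.6667.
Price P_m = 117 − 0.025·130.6667 = 113.7333; MC(Q_m) = 58.2 + 0.4·130.6667 = 110.4667.
Competitive Q* = 138.3529, so ΔQ = 7.6862; wedge = 113.7333 − 110.4667 = 3.2666.
DWL = ½ × 7.6862 × 3.2666 = €12.55.

€12.55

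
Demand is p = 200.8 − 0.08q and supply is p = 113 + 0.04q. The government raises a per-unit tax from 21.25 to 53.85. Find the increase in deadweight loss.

10201.08

Competitive equilibrium: 200.8 − 0.08q = 113 + 0.04q → q* = 731.6667, p* = 142.2667.
For a per-unit tax t: Δq = t/0.12, so DWL = ½·t·(t/0.12) = t²/0.24.
At t = 21.25: DWL = 1881.51. At t = 53.85: DWL = 12082.594.
Increase = 12082.594 − 1881.51 = 10201.08.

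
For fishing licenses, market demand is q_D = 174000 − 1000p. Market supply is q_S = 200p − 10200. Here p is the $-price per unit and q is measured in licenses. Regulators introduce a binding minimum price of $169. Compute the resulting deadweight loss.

$720750

In inverse form: demand p = 174 − 0.001q, supply p = 51 + 0.005q.
Competitive equilibrium: 174 − 0.001q = 51 + 0.005q → q* = 20500, p* = 153.5.
At the floor p = 169, quantity demanded = (174 − 169)/0.001 = 5000.
Sellers' marginal cost at q' = 5000: 51 + 0.005·5000 = 76.
Δq = 20500 − 5000 = 15500; wedge = 169 − 76 = 93.
DWL = ½ × 15500 × 93 = $720750.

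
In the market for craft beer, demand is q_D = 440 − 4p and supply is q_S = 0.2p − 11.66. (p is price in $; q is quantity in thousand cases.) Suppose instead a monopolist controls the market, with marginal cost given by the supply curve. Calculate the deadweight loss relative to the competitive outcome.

$0.53 thousand

In inverse form: demand p = 110 − 0.25q, supply p = 58.3 + 5q.
Competitive equilibrium: 110 − 0.25q = 58.3 + 5q → q* = 9.8476, p* = 107.5381.
Marginal revenue: MR = 110 − 0.5q. Set MR = MC: 110 − 0.5q = 58.3 + 5q → q_m = 9.4.
Price p_m = 110 − 0.25·9.4 = 107.65; MC(q_m) = 58.3 + 5·9.4 = 105.3.
Competitive q* = 9.8476, so Δq = 0.4476; wedge = 107.65 − 105.3 = 2.35.
Deadweight loss = ½ × 0.4476 × 2.35 = $0.53 thousand.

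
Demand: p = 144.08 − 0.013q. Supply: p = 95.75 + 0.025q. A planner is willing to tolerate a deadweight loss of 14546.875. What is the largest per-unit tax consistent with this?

33.25

Competitive equilibrium: 144.08 − 0.013q = 95.75 + 0.025q → q* = 1271.8421, p* = 127.5461.
A tax t gives Δq = t/0.038 and wedge t, so DWL = t²/0.076.
t²/0.076 = 14546.875 → t² = 1105.5625 → t = 33.25.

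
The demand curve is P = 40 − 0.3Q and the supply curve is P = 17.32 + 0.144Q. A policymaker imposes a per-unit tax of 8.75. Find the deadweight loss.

Competitive equilibrium: 40 − 0.3Q = 17.32 + 0.144Q → Q* = 51.0811, P* = 24.6757.
With the tax, the buyer price exceeds the seller price by 8.75: (40 − 0.3Q) − (17.32 + 0.144Q) = 8.75 → Q' = 31.3739.
ΔQ = 51.0811 − 31.3739 = 19.7072; the wedge equals the tax, 8.75.
Deadweight loss = ½ × 19.7072 × 8.75 = 86.22.

86.22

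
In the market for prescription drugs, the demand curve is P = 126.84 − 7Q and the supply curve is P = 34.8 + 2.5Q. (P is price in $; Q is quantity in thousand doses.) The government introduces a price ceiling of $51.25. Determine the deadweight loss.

Competitive equilibrium: 126.84 − 7Q = 34.8 + 2.5Q → Q* = 9.6884, P* = 59.0211.
At the ceiling P = 51.25, quantity supplied = (51.25 − 34.8)/2.5 = 6.58.
Willingness to pay at Q' = 6.58: 126.84 − 7·6.58 = 80.78.
ΔQ = 9.6884 − 6.58 = 3.1084; wedge = 80.78 − 51.25 = 29.53.
Welfare loss = ½ × 3.1084 × 29.53 = $45.90 thousand.

$45.90 thousand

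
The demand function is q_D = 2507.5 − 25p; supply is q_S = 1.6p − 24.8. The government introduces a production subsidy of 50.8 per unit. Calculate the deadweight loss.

1940.33

In inverse form: demand p = 100.3 − 0.04q, supply p = 15.5 + 0.625q.
Competitive equilibrium: 100.3 − 0.04q = 15.5 + 0.625q → q* = 127.5188, p* = 95.1992.
The subsidy lowers effective supply by 50.8: p = 0.625q − 35.3.
New quantity: 100.3 − 0.04q = 0.625q − 35.3 → q' = 203.9098.
Overproduction Δq = 203.9098 − 127.5188 = 76.391; wedge = subsidy = 50.8.
Deadweight loss = ½ × 76.391 × 50.8 = 1940.33.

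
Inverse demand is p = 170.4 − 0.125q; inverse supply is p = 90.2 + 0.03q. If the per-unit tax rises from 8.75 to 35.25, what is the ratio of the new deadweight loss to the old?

16.229

Competitive equilibrium: 170.4 − 0.125q = 90.2 + 0.03q → q* = 517.4194, p* = 105.7226.
For a per-unit tax t: Δq = t/0.155, so DWL = ½·t·(t/0.155) = t²/0.31.
At t = 8.75: DWL = 246.976. At t = 35.25: DWL = 4008.266.
Ratio = (35.25/8.75)² = 16.229.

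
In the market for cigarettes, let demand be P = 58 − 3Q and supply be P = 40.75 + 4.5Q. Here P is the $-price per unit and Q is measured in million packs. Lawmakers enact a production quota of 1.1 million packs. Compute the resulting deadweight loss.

Competitive equilibrium: 58 − 3Q = 40.75 + 4.5Q → Q* = 2.3, P* = 51.1.
At Q = 1.1: demand price = 58 − 3·1.1 = 54.7; supply price = 40.75 + 4.5·1.1 = 45.7.
ΔQ = 2.3 − 1.1 = 1.2; wedge = 54.7 − 45.7 = 9.
DWL = ½ × 1.2 × 9 = $5.40 million.

$5.40 million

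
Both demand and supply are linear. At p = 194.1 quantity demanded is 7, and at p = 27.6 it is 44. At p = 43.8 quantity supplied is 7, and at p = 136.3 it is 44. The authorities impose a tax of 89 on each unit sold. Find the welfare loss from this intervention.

Demand slope = (27.6 − 194.1)/(44 − 7) = −4.5, so p = 225.6 − 4.5q.
Supply slope = (136.3 − 43.8)/(44 − 7) = 2.5, so p = 26.3 + 2.5q.
Competitive equilibrium: 225.6 − 4.5q = 26.3 + 2.5q → q* = 28.4714, p* = 97.4786.
With the tax, the buyer price exceeds the seller price by 89: (225.6 − 4.5q) − (26.3 + 2.5q) = 89 → q' = 15.7571.
Δq = 28.4714 − 15.7571 = 12.7143; the wedge equals the tax, 89.
Welfare loss = ½ × 12.7143 × 89 = 565.79.

565.79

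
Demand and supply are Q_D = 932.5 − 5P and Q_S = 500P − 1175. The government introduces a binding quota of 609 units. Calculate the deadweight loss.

In inverse form: demand P = 186.5 − 0.2Q, supply P = 2.35 + 0.002Q.
Competitive equilibrium: 186.5 − 0.2Q = 2.35 + 0.002Q → Q* = 911.6337, P* = 4.1733.
At Q = 609: demand price = 186.5 − 0.2·609 = 64.7; supply price = 2.35 + 0.002·609 = 3.568.
ΔQ = 911.6337 − 609 = 302.6337; wedge = 64.7 − 3.568 = 61.132.
Welfare loss = ½ × 302.6337 × 61.132 = 9250.30.

9250.30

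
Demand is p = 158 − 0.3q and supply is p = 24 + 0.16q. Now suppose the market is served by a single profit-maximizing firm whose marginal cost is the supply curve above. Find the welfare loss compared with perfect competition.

Competitive equilibrium: 158 − 0.3q = 24 + 0.16q → q* = 291.30435, p* = 70.6087.
Marginal revenue: MR = 158 − 0.6q. Set MR = MC: 158 − 0.6q = 24 + 0.16q → q_m = 176.31579.
Price p_m = 158 − 0.3·176.31579 = 105.10526; MC(q_m) = 24 + 0.16·176.31579 = 52.21053.
Competitive q* = 291.30435, so Δq = 114.98856; wedge = 105.10526 − 52.21053 = 52.89473.
The triangle = ½ × 114.98856 × 52.89473 = 3041.14.

3041.14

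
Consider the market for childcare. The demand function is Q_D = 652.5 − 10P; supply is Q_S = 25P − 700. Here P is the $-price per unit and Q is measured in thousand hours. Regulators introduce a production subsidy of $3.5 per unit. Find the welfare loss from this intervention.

In inverse form: demand P = 65.25 − 0.1Q, supply P = 28 + 0.04Q.
Competitive equilibrium: 65.25 − 0.1Q = 28 + 0.04Q → Q* = 266.0714, P* = 38.6429.
The subsidy lowers effective supply by 3.5: P = 24.5 + 0.04Q.
New quantity: 65.25 − 0.1Q = 24.5 + 0.04Q → Q' = 291.0714.
Overproduction ΔQ = 291.0714 − 266.0714 = 25; wedge = subsidy = 3.5.
The triangle = ½ × 25 × 3.5 = $43.75 thousand.

$43.75 thousand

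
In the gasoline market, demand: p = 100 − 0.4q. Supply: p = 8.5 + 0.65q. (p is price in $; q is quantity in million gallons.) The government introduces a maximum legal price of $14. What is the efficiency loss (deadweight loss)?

Competitive equilibrium: 100 − 0.4q = 8.5 + 0.65q → q* = 87.14286, p* = 65.14286.
At the ceiling p = 14, quantity supplied = (14 − 8.5)/0.65 = 8.46154.
Willingness to pay at q' = 8.46154: 100 − 0.4·8.46154 = 96.61538.
Δq = 87.14286 − 8.46154 = 78.68132; wedge = 96.61538 − 14 = 82.61538.
The triangle = ½ × 78.68132 × 82.61538 = $3250.14 million.

$3250.14 million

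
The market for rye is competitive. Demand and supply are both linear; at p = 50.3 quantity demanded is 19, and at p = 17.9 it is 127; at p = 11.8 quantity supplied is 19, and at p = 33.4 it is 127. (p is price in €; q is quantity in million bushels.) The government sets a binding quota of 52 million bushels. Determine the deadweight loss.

€484 million

Demand slope = (17.9 − 50.3)/(127 − 19) = −0.3, so p = 56 − 0.3q.
Supply slope = (33.4 − 11.8)/(127 − 19) = 0.2, so p = 8 + 0.2q.
Competitive equilibrium: 56 − 0.3q = 8 + 0.2q → q* = 96, p* = 27.2.
At q = 52: demand price = 56 − 0.3·52 = 40.4; supply price = 8 + 0.2·52 = 18.4.
Δq = 96 − 52 = 44; wedge = 40.4 − 18.4 = 22.
Deadweight loss = ½ × 44 × 22 = €484 million.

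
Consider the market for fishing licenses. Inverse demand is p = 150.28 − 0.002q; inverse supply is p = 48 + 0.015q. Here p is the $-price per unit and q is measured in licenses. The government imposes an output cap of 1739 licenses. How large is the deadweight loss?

Competitive equilibrium: 150.28 − 0.002q = 48 + 0.015q → q* = 6016.4706, p* = 138.2471.
At q = 1739: demand price = 150.28 − 0.002·1739 = 146.802; supply price = 48 + 0.015·1739 = 74.085.
Δq = 6016.4706 − 1739 = 4277.4706; wedge = 146.802 − 74.085 = 72.717.
Welfare loss = ½ × 4277.4706 × 72.717 = $155522.41.

$155522.41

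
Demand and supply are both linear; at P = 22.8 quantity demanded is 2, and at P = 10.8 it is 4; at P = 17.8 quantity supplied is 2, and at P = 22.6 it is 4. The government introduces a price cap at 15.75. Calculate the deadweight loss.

Demand slope = (10.8 − 22.8)/(4 − 2) = −6, so P = 34.8 − 6Q.
Supply slope = (22.6 − 17.8)/(4 − 2) = 2.4, so P = 13 + 2.4Q.
Competitive equilibrium: 34.8 − 6Q = 13 + 2.4Q → Q* = 2.5952, P* = 19.2286.
At the ceiling P = 15.75, quantity supplied = (15.75 − 13)/2.4 = 1.1458.
Willingness to pay at Q' = 1.1458: 34.8 − 6·1.1458 = 27.9252.
ΔQ = 2.5952 − 1.1458 = 1.4494; wedge = 27.9252 − 15.75 = 12.1752.
Welfare loss = ½ × 1.4494 × 12.1752 = 8.82.

8.82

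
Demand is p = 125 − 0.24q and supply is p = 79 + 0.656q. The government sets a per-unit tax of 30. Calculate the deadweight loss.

502.23

Competitive equilibrium: 125 − 0.24q = 79 + 0.656q → q* = 51.3393, p* = 112.6786.
With the tax, the buyer price exceeds the seller price by 30: (125 − 0.24q) − (79 + 0.656q) = 30 → q' = 17.8571.
Δq = 51.3393 − 17.8571 = 33.4822; the wedge equals the tax, 30.
DWL = ½ × 33.4822 × 30 = 502.23.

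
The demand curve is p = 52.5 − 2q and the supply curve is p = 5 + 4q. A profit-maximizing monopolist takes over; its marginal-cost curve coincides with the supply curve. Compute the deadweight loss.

Competitive equilibrium: 52.5 − 2q = 5 + 4q → q* = 7.9167, p* = 36.6667.
Marginal revenue: MR = 52.5 − 4q. Set MR = MC: 52.5 − 4q = 5 + 4q → q_m = 5.9375.
Price p_m = 52.5 − 2·5.9375 = 40.625; MC(q_m) = 5 + 4·5.9375 = 28.75.
Competitive q* = 7.9167, so Δq = 1.9792; wedge = 40.625 − 28.75 = 11.875.
DWL = ½ × 1.9792 × 11.875 = 11.75.

11.75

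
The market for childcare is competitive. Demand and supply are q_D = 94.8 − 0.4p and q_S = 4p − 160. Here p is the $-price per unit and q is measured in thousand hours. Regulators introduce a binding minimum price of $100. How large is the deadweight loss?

In inverse form: demand p = 237 − 2.5q, supply p = 40 + 0.25q.
Competitive equilibrium: 237 − 2.5q = 40 + 0.25q → q* = 71.6364, p* = 57.9091.
At the floor p = 100, quantity demanded = (237 − 100)/2.5 = 54.8.
Sellers' marginal cost at q' = 54.8: 40 + 0.25·54.8 = 53.7.
Δq = 71.6364 − 54.8 = 16.8364; wedge = 100 − 53.7 = 46.3.
Deadweight loss = ½ × 16.8364 × 46.3 = $389.76 thousand.

$389.76 thousand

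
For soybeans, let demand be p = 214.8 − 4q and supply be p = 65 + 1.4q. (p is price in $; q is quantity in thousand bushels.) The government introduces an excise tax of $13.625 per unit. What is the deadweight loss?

Competitive equilibrium: 214.8 − 4q = 65 + 1.4q → q* = 27.7407, p* = 103.837.
With the tax, the buyer price exceeds the seller price by 13.625: (214.8 − 4q) − (65 + 1.4q) = 13.625 → q' = 25.2176.
Δq = 27.7407 − 25.2176 = 2.5231; the wedge equals the tax, 13.625.
Deadweight loss = ½ × 2.5231 × 13.625 = $17.19 thousand.

$17.19 thousand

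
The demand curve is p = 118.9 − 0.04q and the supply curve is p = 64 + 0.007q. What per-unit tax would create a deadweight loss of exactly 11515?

Competitive equilibrium: 118.9 − 0.04q = 64 + 0.007q → q* = 1168.0851, p* = 72.1766.
A tax t gives Δq = t/0.047 and wedge t, so DWL = t²/0.094.
t²/0.094 = 11515 → t² = 1082.41 → t = 32.9.

32.9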